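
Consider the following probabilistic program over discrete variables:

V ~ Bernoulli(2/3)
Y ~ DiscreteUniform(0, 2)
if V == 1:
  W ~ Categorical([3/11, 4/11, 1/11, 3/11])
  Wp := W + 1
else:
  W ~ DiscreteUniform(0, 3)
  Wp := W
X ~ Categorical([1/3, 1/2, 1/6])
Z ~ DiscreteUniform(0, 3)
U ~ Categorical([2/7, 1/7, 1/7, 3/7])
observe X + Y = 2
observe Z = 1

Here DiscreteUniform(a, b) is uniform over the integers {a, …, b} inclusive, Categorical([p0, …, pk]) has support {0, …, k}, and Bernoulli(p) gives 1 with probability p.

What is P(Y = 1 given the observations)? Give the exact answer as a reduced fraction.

P(Y = 1 | obs) = 1/2

Enumerate traces; 96 have nonzero weight after conditioning:
  (V=0, Y=0, W=0, X=2, Z=1, U=0) weight 1/3024
  (V=0, Y=0, W=0, X=2, Z=1, U=1) weight 1/6048
  (V=0, Y=0, W=0, X=2, Z=1, U=2) weight 1/6048
  (V=0, Y=0, W=0, X=2, Z=1, U=3) weight 1/2016
  (V=0, Y=0, W=1, X=2, Z=1, U=0) weight 1/3024
  (V=0, Y=0, W=1, X=2, Z=1, U=1) weight 1/6048
  (V=0, Y=0, W=1, X=2, Z=1, U=2) weight 1/6048
  (V=0, Y=0, W=1, X=2, Z=1, U=3) weight 1/2016
  (V=0, Y=1, W=0, X=1, Z=1, U=0) weight 1/1008
  (V=0, Y=2, W=0, X=0, Z=1, U=0) weight 1/1512
  … 86 more
Group by Y:
  weight(Y=0) = 1/72
  weight(Y=1) = 1/24
  weight(Y=2) = 1/36
Total weight = 1/72 + 1/24 + 1/36 = 1/12
P(Y=0 | obs) = 1/72 / 1/12 = 1/6
P(Y=1 | obs) = 1/24 / 1/12 = 1/2
P(Y=2 | obs) = 1/36 / 1/12 = 1/3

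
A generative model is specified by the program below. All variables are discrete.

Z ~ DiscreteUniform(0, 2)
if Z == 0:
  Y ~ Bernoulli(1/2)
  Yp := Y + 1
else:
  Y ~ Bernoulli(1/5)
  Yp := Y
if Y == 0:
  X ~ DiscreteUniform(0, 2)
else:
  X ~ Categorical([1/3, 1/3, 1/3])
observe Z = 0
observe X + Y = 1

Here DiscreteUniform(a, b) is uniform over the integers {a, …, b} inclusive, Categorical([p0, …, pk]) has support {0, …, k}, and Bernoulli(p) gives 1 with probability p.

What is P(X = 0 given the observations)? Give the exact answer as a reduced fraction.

Enumerate traces; 2 have nonzero weight after conditioning:
  (Z=0, Y=0, X=1) weight 1/18
  (Z=0, Y=1, X=0) weight 1/18
Group by X:
  weight(X=0) = 1/18
  weight(X=1) = 1/18
Total weight = 1/18 + 1/18 = 1/9
P(X=0 | obs) = 1/18 / 1/9 = 1/2
P(X=1 | obs) = 1/18 / 1/9 = 1/2

P(X = 0 | obs) = 1/2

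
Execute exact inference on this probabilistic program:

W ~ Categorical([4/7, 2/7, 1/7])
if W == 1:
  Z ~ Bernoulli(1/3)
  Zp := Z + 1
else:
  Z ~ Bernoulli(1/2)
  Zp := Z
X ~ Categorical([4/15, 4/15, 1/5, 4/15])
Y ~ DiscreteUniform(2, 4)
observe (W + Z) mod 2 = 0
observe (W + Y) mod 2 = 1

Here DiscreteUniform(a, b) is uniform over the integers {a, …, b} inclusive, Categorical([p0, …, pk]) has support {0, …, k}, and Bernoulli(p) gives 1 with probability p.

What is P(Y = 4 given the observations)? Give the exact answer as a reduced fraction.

Enumerate traces; 16 have nonzero weight after conditioning:
  (W=0, Z=0, X=0, Y=3) weight 8/315
  (W=0, Z=0, X=1, Y=3) weight 8/315
  (W=0, Z=0, X=2, Y=3) weight 2/105
  (W=0, Z=0, X=3, Y=3) weight 8/315
  (W=1, Z=1, X=0, Y=2) weight 8/945
  (W=1, Z=1, X=0, Y=4) weight 8/945
  (W=1, Z=1, X=1, Y=2) weight 8/945
  (W=1, Z=1, X=1, Y=4) weight 8/945
  … 8 more
Group by Y:
  weight(Y=2) = 2/63
  weight(Y=3) = 5/42
  weight(Y=4) = 2/63
Total weight = 2/63 + 5/42 + 2/63 = 23/126
P(Y=2 | obs) = 2/63 / 23/126 = 4/23
P(Y=3 | obs) = 5/42 / 23/126 = 15/23
P(Y=4 | obs) = 2/63 / 23/126 = 4/23

P(Y = 4 | obs) = 4/23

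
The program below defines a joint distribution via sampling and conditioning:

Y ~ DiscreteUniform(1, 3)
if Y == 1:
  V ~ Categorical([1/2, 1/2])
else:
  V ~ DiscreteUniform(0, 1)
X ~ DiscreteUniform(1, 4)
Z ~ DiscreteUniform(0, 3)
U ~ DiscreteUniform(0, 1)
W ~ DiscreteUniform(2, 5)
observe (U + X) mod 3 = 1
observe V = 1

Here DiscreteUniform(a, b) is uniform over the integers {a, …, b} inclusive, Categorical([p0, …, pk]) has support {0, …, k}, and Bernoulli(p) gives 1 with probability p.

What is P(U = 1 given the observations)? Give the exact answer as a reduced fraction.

Enumerate traces; 144 have nonzero weight after conditioning:
  (Y=1, V=1, X=1, Z=0, U=0, W=2) weight 1/768
  (Y=1, V=1, X=1, Z=0, U=0, W=3) weight 1/768
  (Y=1, V=1, X=1, Z=0, U=0, W=4) weight 1/768
  (Y=1, V=1, X=1, Z=0, U=0, W=5) weight 1/768
  (Y=1, V=1, X=1, Z=1, U=0, W=2) weight 1/768
  (Y=1, V=1, X=1, Z=1, U=0, W=3) weight 1/768
  (Y=1, V=1, X=1, Z=1, U=0, W=4) weight 1/768
  (Y=1, V=1, X=1, Z=1, U=0, W=5) weight 1/768
  (Y=1, V=1, X=3, Z=0, U=1, W=2) weight 1/768
  … 135 more
Group by U:
  weight(U=0) = 1/8
  weight(U=1) = 1/16
Total weight = 1/8 + 1/16 = 3/16
P(U=0 | obs) = 1/8 / 3/16 = 2/3
P(U=1 | obs) = 1/16 / 3/16 = 1/3

P(U = 1 | obs) = 1/3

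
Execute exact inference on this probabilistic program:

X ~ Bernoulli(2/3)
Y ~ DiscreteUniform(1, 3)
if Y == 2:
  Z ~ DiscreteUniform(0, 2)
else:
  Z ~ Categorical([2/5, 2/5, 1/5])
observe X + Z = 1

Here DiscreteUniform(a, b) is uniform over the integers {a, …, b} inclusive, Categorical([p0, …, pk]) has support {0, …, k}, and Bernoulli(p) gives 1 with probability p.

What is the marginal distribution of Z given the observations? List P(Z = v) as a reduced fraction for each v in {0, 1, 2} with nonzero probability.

P(Z=0) = 2/3, P(Z=1) = 1/3

Enumerate traces; 6 have nonzero weight after conditioning:
  (X=0, Y=1, Z=1) weight 2/45
  (X=0, Y=2, Z=1) weight 1/27
  (X=0, Y=3, Z=1) weight 2/45
  (X=1, Y=1, Z=0) weight 4/45
  (X=1, Y=2, Z=0) weight 2/27
  (X=1, Y=3, Z=0) weight 4/45
Group by Z:
  weight(Z=0) = 34/135
  weight(Z=1) = 17/135
Total weight = 34/135 + 17/135 = 17/45
P(Z=0 | obs) = 34/135 / 17/45 = 2/3
P(Z=1 | obs) = 17/135 / 17/45 = 1/3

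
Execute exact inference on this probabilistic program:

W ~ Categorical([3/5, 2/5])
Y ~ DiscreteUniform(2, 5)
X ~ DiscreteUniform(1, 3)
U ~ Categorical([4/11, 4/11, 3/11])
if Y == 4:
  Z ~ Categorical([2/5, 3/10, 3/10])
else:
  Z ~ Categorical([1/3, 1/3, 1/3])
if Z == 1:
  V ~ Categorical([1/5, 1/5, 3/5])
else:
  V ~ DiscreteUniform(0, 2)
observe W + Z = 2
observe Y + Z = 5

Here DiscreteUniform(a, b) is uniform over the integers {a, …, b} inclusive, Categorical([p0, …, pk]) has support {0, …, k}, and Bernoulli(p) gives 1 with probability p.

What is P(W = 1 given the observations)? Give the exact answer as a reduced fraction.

Enumerate traces; 54 have nonzero weight after conditioning:
  (W=0, Y=3, X=1, U=0, Z=2, V=0) weight 1/495
  (W=0, Y=3, X=1, U=0, Z=2, V=1) weight 1/495
  (W=0, Y=3, X=1, U=0, Z=2, V=2) weight 1/495
  (W=0, Y=3, X=1, U=1, Z=2, V=0) weight 1/495
  (W=0, Y=3, X=1, U=1, Z=2, V=1) weight 1/495
  (W=0, Y=3, X=1, U=1, Z=2, V=2) weight 1/495
  (W=0, Y=3, X=1, U=2, Z=2, V=0) weight 1/660
  (W=0, Y=3, X=1, U=2, Z=2, V=1) weight 1/660
  (W=1, Y=4, X=1, U=0, Z=1, V=0) weight 1/1375
  … 45 more
Group by W:
  weight(W=0) = 1/20
  weight(W=1) = 3/100
Total weight = 1/20 + 3/100 = 2/25
P(W=0 | obs) = 1/20 / 2/25 = 5/8
P(W=1 | obs) = 3/100 / 2/25 = 3/8

P(W = 1 | obs) = 3/8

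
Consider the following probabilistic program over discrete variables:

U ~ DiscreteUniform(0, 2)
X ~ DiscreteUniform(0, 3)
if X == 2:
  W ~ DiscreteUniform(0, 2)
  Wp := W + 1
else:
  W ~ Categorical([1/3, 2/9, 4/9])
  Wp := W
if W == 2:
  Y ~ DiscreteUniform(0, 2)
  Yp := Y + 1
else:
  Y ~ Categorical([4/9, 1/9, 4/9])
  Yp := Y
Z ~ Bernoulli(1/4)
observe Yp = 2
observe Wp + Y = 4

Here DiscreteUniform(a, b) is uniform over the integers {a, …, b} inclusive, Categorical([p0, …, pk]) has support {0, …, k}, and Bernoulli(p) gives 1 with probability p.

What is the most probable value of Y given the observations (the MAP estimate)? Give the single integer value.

Enumerate traces; 12 have nonzero weight after conditioning:
  (U=0, X=2, W=1, Y=2, Z=0) weight 1/108
  (U=0, X=2, W=1, Y=2, Z=1) weight 1/324
  (U=0, X=2, W=2, Y=1, Z=0) weight 1/144
  (U=0, X=2, W=2, Y=1, Z=1) weight 1/432
  (U=1, X=2, W=1, Y=2, Z=0) weight 1/108
  (U=1, X=2, W=1, Y=2, Z=1) weight 1/324
  (U=1, X=2, W=2, Y=1, Z=0) weight 1/144
  (U=1, X=2, W=2, Y=1, Z=1) weight 1/432
  … 4 more
Group by Y:
  weight(Y=1) = 1/36
  weight(Y=2) = 1/27
Total weight = 1/36 + 1/27 = 7/108
P(Y=1 | obs) = 1/36 / 7/108 = 3/7
P(Y=2 | obs) = 1/27 / 7/108 = 4/7
argmax = 2

argmax_v P(Y = v | obs) = 2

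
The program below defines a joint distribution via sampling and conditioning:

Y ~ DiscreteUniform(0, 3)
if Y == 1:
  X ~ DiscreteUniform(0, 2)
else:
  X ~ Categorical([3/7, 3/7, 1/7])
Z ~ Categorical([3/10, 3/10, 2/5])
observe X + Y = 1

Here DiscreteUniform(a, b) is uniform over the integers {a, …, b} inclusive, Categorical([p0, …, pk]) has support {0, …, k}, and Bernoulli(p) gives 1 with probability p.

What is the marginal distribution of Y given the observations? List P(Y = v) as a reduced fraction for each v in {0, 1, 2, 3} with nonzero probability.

P(Y=0) = 9/16, P(Y=1) = 7/16

Enumerate traces; 6 have nonzero weight after conditioning:
  (Y=0, X=1, Z=0) weight 9/280
  (Y=0, X=1, Z=1) weight 9/280
  (Y=0, X=1, Z=2) weight 3/70
  (Y=1, X=0, Z=0) weight 1/40
  (Y=1, X=0, Z=1) weight 1/40
  (Y=1, X=0, Z=2) weight 1/30
Group by Y:
  weight(Y=0) = 3/28
  weight(Y=1) = 1/12
Total weight = 3/28 + 1/12 = 4/21
P(Y=0 | obs) = 3/28 / 4/21 = 9/16
P(Y=1 | obs) = 1/12 / 4/21 = 7/16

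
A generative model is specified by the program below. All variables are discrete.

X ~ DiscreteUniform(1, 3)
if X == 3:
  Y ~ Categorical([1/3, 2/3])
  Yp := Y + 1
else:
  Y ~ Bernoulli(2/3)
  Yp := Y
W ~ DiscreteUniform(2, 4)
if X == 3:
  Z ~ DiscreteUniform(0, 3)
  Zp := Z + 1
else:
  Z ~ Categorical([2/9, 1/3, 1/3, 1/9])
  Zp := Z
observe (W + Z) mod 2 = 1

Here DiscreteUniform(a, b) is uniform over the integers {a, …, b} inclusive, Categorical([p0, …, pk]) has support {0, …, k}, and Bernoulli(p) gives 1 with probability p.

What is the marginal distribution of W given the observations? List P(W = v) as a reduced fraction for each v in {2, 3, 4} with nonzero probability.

Enumerate traces; 36 have nonzero weight after conditioning:
  (X=1, Y=0, W=2, Z=1) weight 1/81
  (X=1, Y=0, W=2, Z=3) weight 1/243
  (X=1, Y=0, W=3, Z=0) weight 2/243
  (X=1, Y=0, W=3, Z=2) weight 1/81
  (X=1, Y=0, W=4, Z=1) weight 1/81
  (X=1, Y=0, W=4, Z=3) weight 1/243
  (X=1, Y=1, W=2, Z=1) weight 2/81
  (X=1, Y=1, W=2, Z=3) weight 2/243
  … 28 more
Group by W:
  weight(W=2) = 25/162
  weight(W=3) = 29/162
  weight(W=4) = 25/162
Total weight = 25/162 + 29/162 + 25/162 = 79/162
P(W=2 | obs) = 25/162 / 79/162 = 25/79
P(W=3 | obs) = 29/162 / 79/162 = 29/79
P(W=4 | obs) = 25/162 / 79/162 = 25/79

P(W=2) = 25/79, P(W=3) = 29/79, P(W=4) = 25/79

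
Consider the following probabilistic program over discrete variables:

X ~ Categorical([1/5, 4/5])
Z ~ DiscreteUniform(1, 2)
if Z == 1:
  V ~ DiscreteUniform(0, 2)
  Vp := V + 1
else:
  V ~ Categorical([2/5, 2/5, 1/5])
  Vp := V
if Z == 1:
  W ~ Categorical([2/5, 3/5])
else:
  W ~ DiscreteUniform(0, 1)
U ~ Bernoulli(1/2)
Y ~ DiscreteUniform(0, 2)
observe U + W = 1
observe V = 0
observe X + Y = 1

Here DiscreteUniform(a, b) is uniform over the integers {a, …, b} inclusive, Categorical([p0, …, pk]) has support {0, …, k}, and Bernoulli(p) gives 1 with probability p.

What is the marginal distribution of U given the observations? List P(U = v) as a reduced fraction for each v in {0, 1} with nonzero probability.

P(U=0) = 6/11, P(U=1) = 5/11

Enumerate traces; 8 have nonzero weight after conditioning:
  (X=0, Z=1, V=0, W=0, U=1, Y=1) weight 1/450
  (X=0, Z=1, V=0, W=1, U=0, Y=1) weight 1/300
  (X=0, Z=2, V=0, W=0, U=1, Y=1) weight 1/300
  (X=0, Z=2, V=0, W=1, U=0, Y=1) weight 1/300
  (X=1, Z=1, V=0, W=0, U=1, Y=0) weight 2/225
  (X=1, Z=1, V=0, W=1, U=0, Y=0) weight 1/75
  (X=1, Z=2, V=0, W=0, U=1, Y=0) weight 1/75
  (X=1, Z=2, V=0, W=1, U=0, Y=0) weight 1/75
Group by U:
  weight(U=0) = 1/30
  weight(U=1) = 1/36
Total weight = 1/30 + 1/36 = 11/180
P(U=0 | obs) = 1/30 / 11/180 = 6/11
P(U=1 | obs) = 1/36 / 11/180 = 5/11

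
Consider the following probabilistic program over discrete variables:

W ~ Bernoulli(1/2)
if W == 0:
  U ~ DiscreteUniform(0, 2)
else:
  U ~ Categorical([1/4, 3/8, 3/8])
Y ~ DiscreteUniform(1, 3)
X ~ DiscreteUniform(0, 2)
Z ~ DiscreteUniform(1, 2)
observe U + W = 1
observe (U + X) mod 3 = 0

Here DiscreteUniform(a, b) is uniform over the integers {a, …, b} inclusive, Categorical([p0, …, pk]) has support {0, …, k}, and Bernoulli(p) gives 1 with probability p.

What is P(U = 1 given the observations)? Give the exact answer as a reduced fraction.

Enumerate traces; 12 have nonzero weight after conditioning:
  (W=0, U=1, Y=1, X=2, Z=1) weight 1/108
  (W=0, U=1, Y=1, X=2, Z=2) weight 1/108
  (W=0, U=1, Y=2, X=2, Z=1) weight 1/108
  (W=0, U=1, Y=2, X=2, Z=2) weight 1/108
  (W=0, U=1, Y=3, X=2, Z=1) weight 1/108
  (W=0, U=1, Y=3, X=2, Z=2) weight 1/108
  (W=1, U=0, Y=1, X=0, Z=1) weight 1/144
  (W=1, U=0, Y=1, X=0, Z=2) weight 1/144
  … 4 more
Group by U:
  weight(U=0) = 1/24
  weight(U=1) = 1/18
Total weight = 1/24 + 1/18 = 7/72
P(U=0 | obs) = 1/24 / 7/72 = 3/7
P(U=1 | obs) = 1/18 / 7/72 = 4/7

P(U = 1 | obs) = 4/7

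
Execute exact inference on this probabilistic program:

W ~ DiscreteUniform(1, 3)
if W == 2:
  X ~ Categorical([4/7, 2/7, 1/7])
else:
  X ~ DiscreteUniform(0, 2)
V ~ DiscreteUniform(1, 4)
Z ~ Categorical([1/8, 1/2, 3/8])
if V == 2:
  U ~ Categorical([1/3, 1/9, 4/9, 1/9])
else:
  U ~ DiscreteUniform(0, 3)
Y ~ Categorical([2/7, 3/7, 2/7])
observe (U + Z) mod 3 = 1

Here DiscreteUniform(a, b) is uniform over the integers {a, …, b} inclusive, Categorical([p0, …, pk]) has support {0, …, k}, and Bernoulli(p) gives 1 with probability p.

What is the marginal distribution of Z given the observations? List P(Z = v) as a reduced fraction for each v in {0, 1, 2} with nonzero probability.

P(Z=0) = 31/440, P(Z=1) = 7/11, P(Z=2) = 129/440

Enumerate traces; 432 have nonzero weight after conditioning:
  (W=1, X=0, V=1, Z=0, U=1, Y=0) weight 1/4032
  (W=1, X=0, V=1, Z=0, U=1, Y=1) weight 1/2688
  (W=1, X=0, V=1, Z=0, U=1, Y=2) weight 1/4032
  (W=1, X=0, V=1, Z=1, U=0, Y=0) weight 1/1008
  (W=1, X=0, V=1, Z=1, U=0, Y=1) weight 1/672
  (W=1, X=0, V=1, Z=1, U=0, Y=2) weight 1/1008
  (W=1, X=0, V=1, Z=1, U=3, Y=0) weight 1/1008
  (W=1, X=0, V=1, Z=1, U=3, Y=1) weight 1/672
  (W=1, X=0, V=1, Z=2, U=2, Y=0) weight 1/1344
  … 423 more
Group by Z:
  weight(Z=0) = 31/1152
  weight(Z=1) = 35/144
  weight(Z=2) = 43/384
Total weight = 31/1152 + 35/144 + 43/384 = 55/144
P(Z=0 | obs) = 31/1152 / 55/144 = 31/440
P(Z=1 | obs) = 35/144 / 55/144 = 7/11
P(Z=2 | obs) = 43/384 / 55/144 = 129/440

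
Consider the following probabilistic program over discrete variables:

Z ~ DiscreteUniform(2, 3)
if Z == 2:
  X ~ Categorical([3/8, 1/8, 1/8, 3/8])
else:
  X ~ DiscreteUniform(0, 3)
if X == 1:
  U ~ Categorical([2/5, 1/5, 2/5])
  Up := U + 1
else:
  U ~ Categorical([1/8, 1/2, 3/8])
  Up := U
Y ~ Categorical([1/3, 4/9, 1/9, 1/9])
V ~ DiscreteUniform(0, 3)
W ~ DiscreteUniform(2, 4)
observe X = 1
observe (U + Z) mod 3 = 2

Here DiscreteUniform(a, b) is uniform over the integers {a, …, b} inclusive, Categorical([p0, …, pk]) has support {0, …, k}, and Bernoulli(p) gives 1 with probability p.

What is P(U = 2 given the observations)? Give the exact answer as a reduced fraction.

Enumerate traces; 96 have nonzero weight after conditioning:
  (Z=2, X=1, U=0, Y=0, V=0, W=2) weight 1/1440
  (Z=2, X=1, U=0, Y=0, V=0, W=3) weight 1/1440
  (Z=2, X=1, U=0, Y=0, V=0, W=4) weight 1/1440
  (Z=2, X=1, U=0, Y=0, V=1, W=2) weight 1/1440
  (Z=2, X=1, U=0, Y=0, V=1, W=3) weight 1/1440
  (Z=2, X=1, U=0, Y=0, V=1, W=4) weight 1/1440
  (Z=2, X=1, U=0, Y=0, V=2, W=2) weight 1/1440
  (Z=2, X=1, U=0, Y=0, V=2, W=3) weight 1/1440
  (Z=3, X=1, U=2, Y=0, V=0, W=2) weight 1/720
  … 87 more
Group by U:
  weight(U=0) = 1/40
  weight(U=2) = 1/20
Total weight = 1/40 + 1/20 = 3/40
P(U=0 | obs) = 1/40 / 3/40 = 1/3
P(U=2 | obs) = 1/20 / 3/40 = 2/3

P(U = 2 | obs) = 2/3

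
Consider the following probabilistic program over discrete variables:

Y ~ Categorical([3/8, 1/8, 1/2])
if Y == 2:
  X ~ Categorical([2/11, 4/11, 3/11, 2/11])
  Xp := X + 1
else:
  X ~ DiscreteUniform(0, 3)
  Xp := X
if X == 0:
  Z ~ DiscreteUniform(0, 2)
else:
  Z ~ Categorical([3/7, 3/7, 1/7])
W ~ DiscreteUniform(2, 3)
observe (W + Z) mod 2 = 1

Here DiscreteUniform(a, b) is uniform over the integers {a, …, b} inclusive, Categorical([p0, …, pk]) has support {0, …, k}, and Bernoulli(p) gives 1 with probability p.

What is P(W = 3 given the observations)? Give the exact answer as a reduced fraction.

Enumerate traces; 36 have nonzero weight after conditioning:
  (Y=0, X=0, Z=0, W=3) weight 1/64
  (Y=0, X=0, Z=1, W=2) weight 1/64
  (Y=0, X=0, Z=2, W=3) weight 1/64
  (Y=0, X=1, Z=0, W=3) weight 9/448
  (Y=0, X=1, Z=1, W=2) weight 9/448
  (Y=0, X=1, Z=2, W=3) weight 3/448
  (Y=0, X=2, Z=0, W=3) weight 9/448
  (Y=0, X=2, Z=1, W=2) weight 9/448
  … 28 more
Group by W:
  weight(W=2) = 377/1848
  weight(W=3) = 547/1848
Total weight = 377/1848 + 547/1848 = 1/2
P(W=2 | obs) = 377/1848 / 1/2 = 377/924
P(W=3 | obs) = 547/1848 / 1/2 = 547/924

P(W = 3 | obs) = 547/924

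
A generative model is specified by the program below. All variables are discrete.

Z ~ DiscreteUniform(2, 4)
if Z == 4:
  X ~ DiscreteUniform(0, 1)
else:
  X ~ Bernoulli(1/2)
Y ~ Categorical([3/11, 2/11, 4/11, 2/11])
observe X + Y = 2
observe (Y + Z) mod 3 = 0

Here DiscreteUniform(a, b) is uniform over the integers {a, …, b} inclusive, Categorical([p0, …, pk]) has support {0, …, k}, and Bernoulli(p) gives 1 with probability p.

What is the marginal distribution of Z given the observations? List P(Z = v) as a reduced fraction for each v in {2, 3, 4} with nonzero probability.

Enumerate traces; 2 have nonzero weight after conditioning:
  (Z=2, X=1, Y=1) weight 1/33
  (Z=4, X=0, Y=2) weight 2/33
Group by Z:
  weight(Z=2) = 1/33
  weight(Z=4) = 2/33
Total weight = 1/33 + 2/33 = 1/11
P(Z=2 | obs) = 1/33 / 1/11 = 1/3
P(Z=4 | obs) = 2/33 / 1/11 = 2/3

P(Z=2) = 1/3, P(Z=4) = 2/3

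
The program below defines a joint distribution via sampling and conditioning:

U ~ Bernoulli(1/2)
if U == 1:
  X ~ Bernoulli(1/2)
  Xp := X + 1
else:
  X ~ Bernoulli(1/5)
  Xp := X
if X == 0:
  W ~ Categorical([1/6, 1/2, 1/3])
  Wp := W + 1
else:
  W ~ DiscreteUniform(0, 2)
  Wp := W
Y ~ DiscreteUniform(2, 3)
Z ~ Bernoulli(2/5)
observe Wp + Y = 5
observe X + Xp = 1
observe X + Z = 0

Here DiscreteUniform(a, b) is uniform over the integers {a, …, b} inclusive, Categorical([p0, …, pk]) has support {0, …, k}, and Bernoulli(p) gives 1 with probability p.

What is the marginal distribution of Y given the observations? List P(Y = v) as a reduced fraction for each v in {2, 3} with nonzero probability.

Enumerate traces; 2 have nonzero weight after conditioning:
  (U=1, X=0, W=1, Y=3, Z=0) weight 3/80
  (U=1, X=0, W=2, Y=2, Z=0) weight 1/40
Group by Y:
  weight(Y=2) = 1/40
  weight(Y=3) = 3/80
Total weight = 1/40 + 3/80 = 1/16
P(Y=2 | obs) = 1/40 / 1/16 = 2/5
P(Y=3 | obs) = 3/80 / 1/16 = 3/5

P(Y=2) = 2/5, P(Y=3) = 3/5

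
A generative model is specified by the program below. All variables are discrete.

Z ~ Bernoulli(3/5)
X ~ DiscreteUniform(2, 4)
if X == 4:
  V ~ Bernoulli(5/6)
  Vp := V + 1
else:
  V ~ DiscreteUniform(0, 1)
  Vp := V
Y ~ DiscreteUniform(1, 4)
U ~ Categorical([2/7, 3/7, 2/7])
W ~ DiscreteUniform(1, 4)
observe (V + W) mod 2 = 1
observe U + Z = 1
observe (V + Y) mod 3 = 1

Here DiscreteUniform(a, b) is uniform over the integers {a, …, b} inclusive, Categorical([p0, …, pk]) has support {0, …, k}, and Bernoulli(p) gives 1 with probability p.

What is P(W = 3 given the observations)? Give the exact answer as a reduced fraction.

P(W = 3 | obs) = 7/25

Enumerate traces; 36 have nonzero weight after conditioning:
  (Z=0, X=2, V=0, Y=1, U=1, W=1) weight 1/560
  (Z=0, X=2, V=0, Y=1, U=1, W=3) weight 1/560
  (Z=0, X=2, V=0, Y=4, U=1, W=1) weight 1/560
  (Z=0, X=2, V=0, Y=4, U=1, W=3) weight 1/560
  (Z=0, X=2, V=1, Y=3, U=1, W=2) weight 1/560
  (Z=0, X=2, V=1, Y=3, U=1, W=4) weight 1/560
  (Z=0, X=3, V=0, Y=1, U=1, W=1) weight 1/560
  (Z=0, X=3, V=0, Y=1, U=1, W=3) weight 1/560
  … 28 more
Group by W:
  weight(W=1) = 1/60
  weight(W=2) = 11/840
  weight(W=3) = 1/60
  weight(W=4) = 11/840
Total weight = 1/60 + 11/840 + 1/60 + 11/840 = 5/84
P(W=1 | obs) = 1/60 / 5/84 = 7/25
P(W=2 | obs) = 11/840 / 5/84 = 11/50
P(W=3 | obs) = 1/60 / 5/84 = 7/25
P(W=4 | obs) = 11/840 / 5/84 = 11/50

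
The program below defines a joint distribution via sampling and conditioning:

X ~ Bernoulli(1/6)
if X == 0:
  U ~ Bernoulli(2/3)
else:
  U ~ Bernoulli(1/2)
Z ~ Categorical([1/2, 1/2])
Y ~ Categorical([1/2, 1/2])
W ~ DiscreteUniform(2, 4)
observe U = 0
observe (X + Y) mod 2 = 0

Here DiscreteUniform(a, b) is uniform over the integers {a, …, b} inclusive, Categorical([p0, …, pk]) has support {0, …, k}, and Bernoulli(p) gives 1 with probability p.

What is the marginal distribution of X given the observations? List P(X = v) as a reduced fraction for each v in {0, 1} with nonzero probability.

P(X=0) = 10/13, P(X=1) = 3/13

Enumerate traces; 12 have nonzero weight after conditioning:
  (X=0, U=0, Z=0, Y=0, W=2) weight 5/216
  (X=0, U=0, Z=0, Y=0, W=3) weight 5/216
  (X=0, U=0, Z=0, Y=0, W=4) weight 5/216
  (X=0, U=0, Z=1, Y=0, W=2) weight 5/216
  (X=0, U=0, Z=1, Y=0, W=3) weight 5/216
  (X=0, U=0, Z=1, Y=0, W=4) weight 5/216
  (X=1, U=0, Z=0, Y=1, W=2) weight 1/144
  (X=1, U=0, Z=0, Y=1, W=3) weight 1/144
  … 4 more
Group by X:
  weight(X=0) = 5/36
  weight(X=1) = 1/24
Total weight = 5/36 + 1/24 = 13/72
P(X=0 | obs) = 5/36 / 13/72 = 10/13
P(X=1 | obs) = 1/24 / 13/72 = 3/13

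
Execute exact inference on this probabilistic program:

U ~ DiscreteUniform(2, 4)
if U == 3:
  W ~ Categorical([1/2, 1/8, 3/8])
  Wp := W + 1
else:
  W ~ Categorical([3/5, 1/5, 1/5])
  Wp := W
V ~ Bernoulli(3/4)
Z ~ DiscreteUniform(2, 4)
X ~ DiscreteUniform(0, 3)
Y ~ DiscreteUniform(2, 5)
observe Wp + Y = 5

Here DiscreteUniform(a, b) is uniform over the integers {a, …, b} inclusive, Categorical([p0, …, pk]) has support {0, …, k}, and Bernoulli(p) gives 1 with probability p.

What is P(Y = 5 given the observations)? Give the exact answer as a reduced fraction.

P(Y = 5 | obs) = 2/5

Enumerate traces; 216 have nonzero weight after conditioning:
  (U=2, W=0, V=0, Z=2, X=0, Y=5) weight 1/960
  (U=2, W=0, V=0, Z=2, X=1, Y=5) weight 1/960
  (U=2, W=0, V=0, Z=2, X=2, Y=5) weight 1/960
  (U=2, W=0, V=0, Z=2, X=3, Y=5) weight 1/960
  (U=2, W=0, V=0, Z=3, X=0, Y=5) weight 1/960
  (U=2, W=0, V=0, Z=3, X=1, Y=5) weight 1/960
  (U=2, W=0, V=0, Z=3, X=2, Y=5) weight 1/960
  (U=2, W=0, V=0, Z=3, X=3, Y=5) weight 1/960
  (U=2, W=1, V=0, Z=2, X=0, Y=4) weight 1/2880
  (U=2, W=2, V=0, Z=2, X=0, Y=3) weight 1/2880
  … 206 more
Group by Y:
  weight(Y=2) = 1/32
  weight(Y=3) = 7/160
  weight(Y=4) = 3/40
  weight(Y=5) = 1/10
Total weight = 1/32 + 7/160 + 3/40 + 1/10 = 1/4
P(Y=2 | obs) = 1/32 / 1/4 = 1/8
P(Y=3 | obs) = 7/160 / 1/4 = 7/40
P(Y=4 | obs) = 3/40 / 1/4 = 3/10
P(Y=5 | obs) = 1/10 / 1/4 = 2/5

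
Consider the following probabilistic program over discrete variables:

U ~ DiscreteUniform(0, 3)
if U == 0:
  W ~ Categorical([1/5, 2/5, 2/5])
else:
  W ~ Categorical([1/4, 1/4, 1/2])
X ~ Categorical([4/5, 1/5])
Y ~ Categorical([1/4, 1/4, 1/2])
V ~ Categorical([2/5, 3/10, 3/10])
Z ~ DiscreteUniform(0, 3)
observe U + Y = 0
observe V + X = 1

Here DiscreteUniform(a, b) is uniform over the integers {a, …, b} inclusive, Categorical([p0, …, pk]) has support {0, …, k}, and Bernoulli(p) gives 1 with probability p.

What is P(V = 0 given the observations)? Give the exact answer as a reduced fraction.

P(V = 0 | obs) = 1/4

Enumerate traces; 24 have nonzero weight after conditioning:
  (U=0, W=0, X=0, Y=0, V=1, Z=0) weight 3/4000
  (U=0, W=0, X=0, Y=0, V=1, Z=1) weight 3/4000
  (U=0, W=0, X=0, Y=0, V=1, Z=2) weight 3/4000
  (U=0, W=0, X=0, Y=0, V=1, Z=3) weight 3/4000
  (U=0, W=0, X=1, Y=0, V=0, Z=0) weight 1/4000
  (U=0, W=0, X=1, Y=0, V=0, Z=1) weight 1/4000
  (U=0, W=0, X=1, Y=0, V=0, Z=2) weight 1/4000
  (U=0, W=0, X=1, Y=0, V=0, Z=3) weight 1/4000
  … 16 more
Group by V:
  weight(V=0) = 1/200
  weight(V=1) = 3/200
Total weight = 1/200 + 3/200 = 1/50
P(V=0 | obs) = 1/200 / 1/50 = 1/4
P(V=1 | obs) = 3/200 / 1/50 = 3/4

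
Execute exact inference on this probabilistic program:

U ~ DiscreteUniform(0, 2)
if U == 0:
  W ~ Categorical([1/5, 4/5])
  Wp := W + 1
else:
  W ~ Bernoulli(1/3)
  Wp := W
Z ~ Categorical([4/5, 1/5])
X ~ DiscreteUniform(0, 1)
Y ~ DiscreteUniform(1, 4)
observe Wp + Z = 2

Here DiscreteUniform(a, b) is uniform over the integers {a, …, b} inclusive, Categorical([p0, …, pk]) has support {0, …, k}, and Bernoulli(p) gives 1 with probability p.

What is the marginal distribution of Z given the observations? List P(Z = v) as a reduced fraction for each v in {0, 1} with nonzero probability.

P(Z=0) = 48/61, P(Z=1) = 13/61

Enumerate traces; 32 have nonzero weight after conditioning:
  (U=0, W=0, Z=1, X=0, Y=1) weight 1/600
  (U=0, W=0, Z=1, X=0, Y=2) weight 1/600
  (U=0, W=0, Z=1, X=0, Y=3) weight 1/600
  (U=0, W=0, Z=1, X=0, Y=4) weight 1/600
  (U=0, W=0, Z=1, X=1, Y=1) weight 1/600
  (U=0, W=0, Z=1, X=1, Y=2) weight 1/600
  (U=0, W=0, Z=1, X=1, Y=3) weight 1/600
  (U=0, W=0, Z=1, X=1, Y=4) weight 1/600
  (U=0, W=1, Z=0, X=0, Y=1) weight 2/75
  … 23 more
Group by Z:
  weight(Z=0) = 16/75
  weight(Z=1) = 13/225
Total weight = 16/75 + 13/225 = 61/225
P(Z=0 | obs) = 16/75 / 61/225 = 48/61
P(Z=1 | obs) = 13/225 / 61/225 = 13/61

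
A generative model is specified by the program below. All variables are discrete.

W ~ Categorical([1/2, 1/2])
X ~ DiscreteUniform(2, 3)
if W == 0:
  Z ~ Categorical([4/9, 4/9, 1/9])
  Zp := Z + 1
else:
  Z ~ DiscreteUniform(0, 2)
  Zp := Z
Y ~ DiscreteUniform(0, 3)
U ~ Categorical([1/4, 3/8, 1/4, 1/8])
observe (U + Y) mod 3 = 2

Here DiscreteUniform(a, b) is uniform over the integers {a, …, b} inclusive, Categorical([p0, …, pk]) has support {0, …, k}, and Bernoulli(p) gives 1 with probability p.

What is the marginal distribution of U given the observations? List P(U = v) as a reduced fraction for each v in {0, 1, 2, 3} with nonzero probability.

Enumerate traces; 60 have nonzero weight after conditioning:
  (W=0, X=2, Z=0, Y=0, U=2) weight 1/144
  (W=0, X=2, Z=0, Y=1, U=1) weight 1/96
  (W=0, X=2, Z=0, Y=2, U=0) weight 1/144
  (W=0, X=2, Z=0, Y=2, U=3) weight 1/288
  (W=0, X=2, Z=0, Y=3, U=2) weight 1/144
  (W=0, X=2, Z=1, Y=0, U=2) weight 1/144
  (W=0, X=2, Z=1, Y=1, U=1) weight 1/96
  (W=0, X=2, Z=1, Y=2, U=0) weight 1/144
  … 52 more
Group by U:
  weight(U=0) = 1/16
  weight(U=1) = 3/32
  weight(U=2) = 1/8
  weight(U=3) = 1/32
Total weight = 1/16 + 3/32 + 1/8 + 1/32 = 5/16
P(U=0 | obs) = 1/16 / 5/16 = 1/5
P(U=1 | obs) = 3/32 / 5/16 = 3/10
P(U=2 | obs) = 1/8 / 5/16 = 2/5
P(U=3 | obs) = 1/32 / 5/16 = 1/10

P(U=0) = 1/5, P(U=1) = 3/10, P(U=2) = 2/5, P(U=3) = 1/10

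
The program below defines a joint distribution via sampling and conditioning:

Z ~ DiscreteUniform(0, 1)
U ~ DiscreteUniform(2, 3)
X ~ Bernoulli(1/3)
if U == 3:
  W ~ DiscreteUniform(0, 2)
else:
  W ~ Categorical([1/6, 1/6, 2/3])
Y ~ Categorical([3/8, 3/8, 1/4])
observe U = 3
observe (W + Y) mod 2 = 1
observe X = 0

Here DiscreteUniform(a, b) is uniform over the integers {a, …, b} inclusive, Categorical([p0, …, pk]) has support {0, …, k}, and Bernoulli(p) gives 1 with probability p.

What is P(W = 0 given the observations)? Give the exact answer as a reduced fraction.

Enumerate traces; 8 have nonzero weight after conditioning:
  (Z=0, U=3, X=0, W=0, Y=1) weight 1/48
  (Z=0, U=3, X=0, W=1, Y=0) weight 1/48
  (Z=0, U=3, X=0, W=1, Y=2) weight 1/72
  (Z=0, U=3, X=0, W=2, Y=1) weight 1/48
  (Z=1, U=3, X=0, W=0, Y=1) weight 1/48
  (Z=1, U=3, X=0, W=1, Y=0) weight 1/48
  (Z=1, U=3, X=0, W=1, Y=2) weight 1/72
  (Z=1, U=3, X=0, W=2, Y=1) weight 1/48
Group by W:
  weight(W=0) = 1/24
  weight(W=1) = 5/72
  weight(W=2) = 1/24
Total weight = 1/24 + 5/72 + 1/24 = 11/72
P(W=0 | obs) = 1/24 / 11/72 = 3/11
P(W=1 | obs) = 5/72 / 11/72 = 5/11
P(W=2 | obs) = 1/24 / 11/72 = 3/11

P(W = 0 | obs) = 3/11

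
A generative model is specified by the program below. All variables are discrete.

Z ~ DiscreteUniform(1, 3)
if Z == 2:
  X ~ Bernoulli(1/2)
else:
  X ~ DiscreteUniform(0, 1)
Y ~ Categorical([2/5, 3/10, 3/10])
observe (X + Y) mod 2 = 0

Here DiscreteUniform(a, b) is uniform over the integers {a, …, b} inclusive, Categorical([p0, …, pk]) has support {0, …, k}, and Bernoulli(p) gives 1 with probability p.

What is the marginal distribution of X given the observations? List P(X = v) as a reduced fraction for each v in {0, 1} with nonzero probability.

Enumerate traces; 9 have nonzero weight after conditioning:
  (Z=1, X=0, Y=0) weight 1/15
  (Z=1, X=0, Y=2) weight 1/20
  (Z=1, X=1, Y=1) weight 1/20
  (Z=2, X=0, Y=0) weight 1/15
  (Z=2, X=0, Y=2) weight 1/20
  (Z=2, X=1, Y=1) weight 1/20
  (Z=3, X=0, Y=0) weight 1/15
  (Z=3, X=0, Y=2) weight 1/20
  … 1 more
Group by X:
  weight(X=0) = 7/20
  weight(X=1) = 3/20
Total weight = 7/20 + 3/20 = 1/2
P(X=0 | obs) = 7/20 / 1/2 = 7/10
P(X=1 | obs) = 3/20 / 1/2 = 3/10

P(X=0) = 7/10, P(X=1) = 3/10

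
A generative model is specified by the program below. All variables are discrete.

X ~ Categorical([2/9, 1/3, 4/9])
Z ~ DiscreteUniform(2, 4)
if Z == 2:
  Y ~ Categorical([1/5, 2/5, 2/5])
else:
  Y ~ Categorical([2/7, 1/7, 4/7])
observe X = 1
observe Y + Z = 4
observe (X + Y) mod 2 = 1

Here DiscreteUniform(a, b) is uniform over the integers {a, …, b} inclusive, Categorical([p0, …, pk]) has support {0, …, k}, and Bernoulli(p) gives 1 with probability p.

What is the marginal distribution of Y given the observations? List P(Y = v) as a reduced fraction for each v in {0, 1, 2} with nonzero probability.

P(Y=0) = 5/12, P(Y=2) = 7/12

Enumerate traces; 2 have nonzero weight after conditioning:
  (X=1, Z=2, Y=2) weight 2/45
  (X=1, Z=4, Y=0) weight 2/63
Group by Y:
  weight(Y=0) = 2/63
  weight(Y=2) = 2/45
Total weight = 2/63 + 2/45 = 8/105
P(Y=0 | obs) = 2/63 / 8/105 = 5/12
P(Y=2 | obs) = 2/45 / 8/105 = 7/12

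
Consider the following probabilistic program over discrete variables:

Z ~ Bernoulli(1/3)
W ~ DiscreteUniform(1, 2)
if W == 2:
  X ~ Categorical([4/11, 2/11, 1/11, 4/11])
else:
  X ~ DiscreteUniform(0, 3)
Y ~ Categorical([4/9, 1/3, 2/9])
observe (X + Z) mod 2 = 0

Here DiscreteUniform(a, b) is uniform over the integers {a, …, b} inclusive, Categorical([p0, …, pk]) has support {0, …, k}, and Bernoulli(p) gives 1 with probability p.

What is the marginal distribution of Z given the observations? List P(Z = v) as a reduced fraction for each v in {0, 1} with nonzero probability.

P(Z=0) = 42/65, P(Z=1) = 23/65

Enumerate traces; 24 have nonzero weight after conditioning:
  (Z=0, W=1, X=0, Y=0) weight 1/27
  (Z=0, W=1, X=0, Y=1) weight 1/36
  (Z=0, W=1, X=0, Y=2) weight 1/54
  (Z=0, W=1, X=2, Y=0) weight 1/27
  (Z=0, W=1, X=2, Y=1) weight 1/36
  (Z=0, W=1, X=2, Y=2) weight 1/54
  (Z=0, W=2, X=0, Y=0) weight 16/297
  (Z=0, W=2, X=0, Y=1) weight 4/99
  (Z=1, W=1, X=1, Y=0) weight 1/54
  … 15 more
Group by Z:
  weight(Z=0) = 7/22
  weight(Z=1) = 23/132
Total weight = 7/22 + 23/132 = 65/132
P(Z=0 | obs) = 7/22 / 65/132 = 42/65
P(Z=1 | obs) = 23/132 / 65/132 = 23/65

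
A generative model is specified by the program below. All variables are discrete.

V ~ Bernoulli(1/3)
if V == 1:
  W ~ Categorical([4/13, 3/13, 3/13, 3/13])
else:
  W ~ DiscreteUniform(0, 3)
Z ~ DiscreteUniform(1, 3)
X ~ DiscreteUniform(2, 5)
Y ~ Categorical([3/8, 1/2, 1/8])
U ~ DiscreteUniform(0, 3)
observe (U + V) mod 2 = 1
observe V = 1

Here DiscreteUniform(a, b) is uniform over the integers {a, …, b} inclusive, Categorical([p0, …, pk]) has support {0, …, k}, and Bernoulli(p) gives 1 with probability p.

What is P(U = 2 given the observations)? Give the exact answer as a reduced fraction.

P(U = 2 | obs) = 1/2

Enumerate traces; 288 have nonzero weight after conditioning:
  (V=1, W=0, Z=1, X=2, Y=0, U=0) weight 1/1248
  (V=1, W=0, Z=1, X=2, Y=0, U=2) weight 1/1248
  (V=1, W=0, Z=1, X=2, Y=1, U=0) weight 1/936
  (V=1, W=0, Z=1, X=2, Y=1, U=2) weight 1/936
  (V=1, W=0, Z=1, X=2, Y=2, U=0) weight 1/3744
  (V=1, W=0, Z=1, X=2, Y=2, U=2) weight 1/3744
  (V=1, W=0, Z=1, X=3, Y=0, U=0) weight 1/1248
  (V=1, W=0, Z=1, X=3, Y=0, U=2) weight 1/1248
  … 280 more
Group by U:
  weight(U=0) = 1/12
  weight(U=2) = 1/12
Total weight = 1/12 + 1/12 = 1/6
P(U=0 | obs) = 1/12 / 1/6 = 1/2
P(U=2 | obs) = 1/12 / 1/6 = 1/2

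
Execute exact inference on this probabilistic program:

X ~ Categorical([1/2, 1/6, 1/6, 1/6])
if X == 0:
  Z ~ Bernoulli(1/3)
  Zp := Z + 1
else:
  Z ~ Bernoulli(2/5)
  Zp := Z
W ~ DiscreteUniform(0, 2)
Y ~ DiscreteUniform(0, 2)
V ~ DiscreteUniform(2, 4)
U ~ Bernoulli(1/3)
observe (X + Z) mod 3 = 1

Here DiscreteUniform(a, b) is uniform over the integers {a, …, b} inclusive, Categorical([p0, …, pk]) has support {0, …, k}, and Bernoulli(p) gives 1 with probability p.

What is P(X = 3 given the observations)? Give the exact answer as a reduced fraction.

Enumerate traces; 162 have nonzero weight after conditioning:
  (X=0, Z=1, W=0, Y=0, V=2, U=0) weight 1/243
  (X=0, Z=1, W=0, Y=0, V=2, U=1) weight 1/486
  (X=0, Z=1, W=0, Y=0, V=3, U=0) weight 1/243
  (X=0, Z=1, W=0, Y=0, V=3, U=1) weight 1/486
  (X=0, Z=1, W=0, Y=0, V=4, U=0) weight 1/243
  (X=0, Z=1, W=0, Y=0, V=4, U=1) weight 1/486
  (X=0, Z=1, W=0, Y=1, V=2, U=0) weight 1/243
  (X=0, Z=1, W=0, Y=1, V=2, U=1) weight 1/486
  (X=1, Z=0, W=0, Y=0, V=2, U=0) weight 1/405
  (X=3, Z=1, W=0, Y=0, V=2, U=0) weight 2/1215
  … 152 more
Group by X:
  weight(X=0) = 1/6
  weight(X=1) = 1/10
  weight(X=3) = 1/15
Total weight = 1/6 + 1/10 + 1/15 = 1/3
P(X=0 | obs) = 1/6 / 1/3 = 1/2
P(X=1 | obs) = 1/10 / 1/3 = 3/10
P(X=3 | obs) = 1/15 / 1/3 = 1/5

P(X = 3 | obs) = 1/5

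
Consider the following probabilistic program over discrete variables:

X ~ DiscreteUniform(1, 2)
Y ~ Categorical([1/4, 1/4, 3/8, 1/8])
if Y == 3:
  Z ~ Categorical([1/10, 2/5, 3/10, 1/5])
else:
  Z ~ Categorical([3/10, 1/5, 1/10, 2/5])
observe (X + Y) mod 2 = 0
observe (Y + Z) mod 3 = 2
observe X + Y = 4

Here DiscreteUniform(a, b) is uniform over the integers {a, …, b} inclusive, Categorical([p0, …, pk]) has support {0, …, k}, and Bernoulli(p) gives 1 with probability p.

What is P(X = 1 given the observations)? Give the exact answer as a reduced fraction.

P(X = 1 | obs) = 1/8

Enumerate traces; 3 have nonzero weight after conditioning:
  (X=1, Y=3, Z=2) weight 3/160
  (X=2, Y=2, Z=0) weight 9/160
  (X=2, Y=2, Z=3) weight 3/40
Group by X:
  weight(X=1) = 3/160
  weight(X=2) = 21/160
Total weight = 3/160 + 21/160 = 3/20
P(X=1 | obs) = 3/160 / 3/20 = 1/8
P(X=2 | obs) = 21/160 / 3/20 = 7/8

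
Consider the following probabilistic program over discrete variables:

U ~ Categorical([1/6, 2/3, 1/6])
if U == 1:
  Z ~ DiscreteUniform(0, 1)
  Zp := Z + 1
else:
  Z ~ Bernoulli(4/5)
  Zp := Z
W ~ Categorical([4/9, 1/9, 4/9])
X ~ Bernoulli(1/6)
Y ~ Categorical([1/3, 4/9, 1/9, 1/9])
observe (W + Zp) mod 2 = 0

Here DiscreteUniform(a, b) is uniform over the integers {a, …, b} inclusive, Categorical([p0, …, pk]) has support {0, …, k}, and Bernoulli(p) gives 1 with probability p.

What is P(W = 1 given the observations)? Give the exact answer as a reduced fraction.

P(W = 1 | obs) = 3/19

Enumerate traces; 72 have nonzero weight after conditioning:
  (U=0, Z=0, W=0, X=0, Y=0) weight 1/243
  (U=0, Z=0, W=0, X=0, Y=1) weight 4/729
  (U=0, Z=0, W=0, X=0, Y=2) weight 1/729
  (U=0, Z=0, W=0, X=0, Y=3) weight 1/729
  (U=0, Z=0, W=0, X=1, Y=0) weight 1/1215
  (U=0, Z=0, W=0, X=1, Y=1) weight 4/3645
  (U=0, Z=0, W=0, X=1, Y=2) weight 1/3645
  (U=0, Z=0, W=0, X=1, Y=3) weight 1/3645
  (U=0, Z=0, W=2, X=0, Y=0) weight 1/243
  (U=0, Z=1, W=1, X=0, Y=0) weight 1/243
  … 62 more
Group by W:
  weight(W=0) = 8/45
  weight(W=1) = 1/15
  weight(W=2) = 8/45
Total weight = 8/45 + 1/15 + 8/45 = 19/45
P(W=0 | obs) = 8/45 / 19/45 = 8/19
P(W=1 | obs) = 1/15 / 19/45 = 3/19
P(W=2 | obs) = 8/45 / 19/45 = 8/19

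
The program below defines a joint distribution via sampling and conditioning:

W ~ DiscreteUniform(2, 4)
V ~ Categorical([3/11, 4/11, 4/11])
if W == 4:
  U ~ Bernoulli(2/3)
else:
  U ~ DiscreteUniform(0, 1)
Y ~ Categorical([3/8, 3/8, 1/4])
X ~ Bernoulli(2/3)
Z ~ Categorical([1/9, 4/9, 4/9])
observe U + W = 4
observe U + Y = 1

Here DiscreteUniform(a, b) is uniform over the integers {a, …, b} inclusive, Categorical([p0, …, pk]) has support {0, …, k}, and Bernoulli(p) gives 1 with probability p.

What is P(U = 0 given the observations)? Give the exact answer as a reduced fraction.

P(U = 0 | obs) = 2/5

Enumerate traces; 36 have nonzero weight after conditioning:
  (W=3, V=0, U=1, Y=0, X=0, Z=0) weight 1/1584
  (W=3, V=0, U=1, Y=0, X=0, Z=1) weight 1/396
  (W=3, V=0, U=1, Y=0, X=0, Z=2) weight 1/396
  (W=3, V=0, U=1, Y=0, X=1, Z=0) weight 1/792
  (W=3, V=0, U=1, Y=0, X=1, Z=1) weight 1/198
  (W=3, V=0, U=1, Y=0, X=1, Z=2) weight 1/198
  (W=3, V=1, U=1, Y=0, X=0, Z=0) weight 1/1188
  (W=3, V=1, U=1, Y=0, X=0, Z=1) weight 1/297
  (W=4, V=0, U=0, Y=1, X=0, Z=0) weight 1/2376
  … 27 more
Group by U:
  weight(U=0) = 1/24
  weight(U=1) = 1/16
Total weight = 1/24 + 1/16 = 5/48
P(U=0 | obs) = 1/24 / 5/48 = 2/5
P(U=1 | obs) = 1/16 / 5/48 = 3/5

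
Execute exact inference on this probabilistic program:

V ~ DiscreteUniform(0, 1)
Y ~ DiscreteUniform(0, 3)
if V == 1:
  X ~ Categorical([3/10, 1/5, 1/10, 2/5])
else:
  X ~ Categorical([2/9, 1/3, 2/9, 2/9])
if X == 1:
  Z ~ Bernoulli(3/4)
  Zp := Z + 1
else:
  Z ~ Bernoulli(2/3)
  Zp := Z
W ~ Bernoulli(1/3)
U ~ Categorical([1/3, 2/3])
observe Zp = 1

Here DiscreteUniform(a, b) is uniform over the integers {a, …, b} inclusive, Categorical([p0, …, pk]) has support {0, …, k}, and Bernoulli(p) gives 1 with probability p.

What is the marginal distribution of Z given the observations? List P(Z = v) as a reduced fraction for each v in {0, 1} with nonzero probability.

P(Z=0) = 3/25, P(Z=1) = 22/25

Enumerate traces; 128 have nonzero weight after conditioning:
  (V=0, Y=0, X=0, Z=1, W=0, U=0) weight 1/243
  (V=0, Y=0, X=0, Z=1, W=0, U=1) weight 2/243
  (V=0, Y=0, X=0, Z=1, W=1, U=0) weight 1/486
  (V=0, Y=0, X=0, Z=1, W=1, U=1) weight 1/243
  (V=0, Y=0, X=1, Z=0, W=0, U=0) weight 1/432
  (V=0, Y=0, X=1, Z=0, W=0, U=1) weight 1/216
  (V=0, Y=0, X=1, Z=0, W=1, U=0) weight 1/864
  (V=0, Y=0, X=1, Z=0, W=1, U=1) weight 1/432
  … 120 more
Group by Z:
  weight(Z=0) = 1/15
  weight(Z=1) = 22/45
Total weight = 1/15 + 22/45 = 5/9
P(Z=0 | obs) = 1/15 / 5/9 = 3/25
P(Z=1 | obs) = 22/45 / 5/9 = 22/25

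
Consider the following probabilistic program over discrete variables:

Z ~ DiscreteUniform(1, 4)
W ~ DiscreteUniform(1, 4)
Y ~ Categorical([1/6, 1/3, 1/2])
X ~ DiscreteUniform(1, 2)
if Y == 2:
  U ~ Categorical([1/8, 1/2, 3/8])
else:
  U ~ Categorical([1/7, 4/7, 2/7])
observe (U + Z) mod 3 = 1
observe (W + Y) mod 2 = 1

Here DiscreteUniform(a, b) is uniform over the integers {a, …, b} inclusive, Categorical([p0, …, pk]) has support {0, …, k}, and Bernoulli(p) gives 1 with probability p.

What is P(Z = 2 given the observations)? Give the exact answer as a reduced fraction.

P(Z = 2 | obs) = 37/127

Enumerate traces; 48 have nonzero weight after conditioning:
  (Z=1, W=1, Y=0, X=1, U=0) weight 1/1344
  (Z=1, W=1, Y=0, X=2, U=0) weight 1/1344
  (Z=1, W=1, Y=2, X=1, U=0) weight 1/512
  (Z=1, W=1, Y=2, X=2, U=0) weight 1/512
  (Z=1, W=2, Y=1, X=1, U=0) weight 1/672
  (Z=1, W=2, Y=1, X=2, U=0) weight 1/672
  (Z=1, W=3, Y=0, X=1, U=0) weight 1/1344
  (Z=1, W=3, Y=0, X=2, U=0) weight 1/1344
  (Z=2, W=1, Y=0, X=1, U=2) weight 1/672
  (Z=3, W=1, Y=0, X=1, U=1) weight 1/336
  … 38 more
Group by Z:
  weight(Z=1) = 15/896
  weight(Z=2) = 37/896
  weight(Z=3) = 15/224
  weight(Z=4) = 15/896
Total weight = 15/896 + 37/896 + 15/224 + 15/896 = 127/896
P(Z=1 | obs) = 15/896 / 127/896 = 15/127
P(Z=2 | obs) = 37/896 / 127/896 = 37/127
P(Z=3 | obs) = 15/224 / 127/896 = 60/127
P(Z=4 | obs) = 15/896 / 127/896 = 15/127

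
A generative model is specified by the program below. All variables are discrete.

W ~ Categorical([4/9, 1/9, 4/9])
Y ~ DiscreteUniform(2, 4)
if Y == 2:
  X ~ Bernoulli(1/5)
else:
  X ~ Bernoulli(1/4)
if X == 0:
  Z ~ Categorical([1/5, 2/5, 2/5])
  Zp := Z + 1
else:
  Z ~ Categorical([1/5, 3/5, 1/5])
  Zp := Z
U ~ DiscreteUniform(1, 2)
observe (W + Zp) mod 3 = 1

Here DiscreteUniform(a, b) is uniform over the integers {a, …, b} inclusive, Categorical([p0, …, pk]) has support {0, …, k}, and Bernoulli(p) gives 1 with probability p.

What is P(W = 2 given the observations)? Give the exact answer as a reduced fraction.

Enumerate traces; 36 have nonzero weight after conditioning:
  (W=0, Y=2, X=0, Z=0, U=1) weight 8/675
  (W=0, Y=2, X=0, Z=0, U=2) weight 8/675
  (W=0, Y=2, X=1, Z=1, U=1) weight 2/225
  (W=0, Y=2, X=1, Z=1, U=2) weight 2/225
  (W=0, Y=3, X=0, Z=0, U=1) weight 1/90
  (W=0, Y=3, X=0, Z=0, U=2) weight 1/90
  (W=0, Y=3, X=1, Z=1, U=1) weight 1/90
  (W=0, Y=3, X=1, Z=1, U=2) weight 1/90
  (W=1, Y=2, X=0, Z=2, U=1) weight 4/675
  (W=2, Y=2, X=0, Z=1, U=1) weight 16/675
  … 26 more
Group by W:
  weight(W=0) = 88/675
  weight(W=1) = 53/1350
  weight(W=2) = 106/675
Total weight = 88/675 + 53/1350 + 106/675 = 49/150
P(W=0 | obs) = 88/675 / 49/150 = 176/441
P(W=1 | obs) = 53/1350 / 49/150 = 53/441
P(W=2 | obs) = 106/675 / 49/150 = 212/441

P(W = 2 | obs) = 212/441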